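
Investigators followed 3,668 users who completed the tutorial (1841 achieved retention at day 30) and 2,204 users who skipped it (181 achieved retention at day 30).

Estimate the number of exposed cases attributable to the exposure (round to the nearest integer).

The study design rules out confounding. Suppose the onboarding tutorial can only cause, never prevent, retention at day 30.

about 1540 cases

p₁ = P(outcome | exposed) = 1841/3668 = 0.50191
p₀ = P(outcome | unexposed) = 181/2204 = 0.082123
PN = (p₁ − p₀)/p₁ = (0.50191 − 0.082123) / 0.50191 ≈ 0.83638.
Attributable cases ≈ PN × (exposed cases) = 0.83638 × 1841 ≈ 1539.77.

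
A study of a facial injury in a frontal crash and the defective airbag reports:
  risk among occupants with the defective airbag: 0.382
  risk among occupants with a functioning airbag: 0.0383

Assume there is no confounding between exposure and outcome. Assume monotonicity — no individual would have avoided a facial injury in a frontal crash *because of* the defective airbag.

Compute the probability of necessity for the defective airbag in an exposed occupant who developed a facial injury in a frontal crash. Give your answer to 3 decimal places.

Let p₁ = 0.382, p₀ = 0.0383.
Under exogeneity and monotonicity, PN = (p₁ − p₀) / p₁.
PN = (0.382 − 0.0383) / 0.382 = 0.3437 / 0.382 ≈ 0.8997

PN ≈ 0.900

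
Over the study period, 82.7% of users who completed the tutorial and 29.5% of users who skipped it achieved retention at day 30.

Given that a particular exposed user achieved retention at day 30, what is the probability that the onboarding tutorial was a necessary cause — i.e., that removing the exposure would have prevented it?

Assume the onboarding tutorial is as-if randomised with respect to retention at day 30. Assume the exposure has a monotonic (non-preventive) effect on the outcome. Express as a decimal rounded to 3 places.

PN ≈ 0.643

p₁ = 0.827, p₀ = 0.295.
Under exogeneity and monotonicity, PN = (p₁ − p₀) / p₁.
PN = (0.827 − 0.295) / 0.827 = 0.532 / 0.827 ≈ 0.6433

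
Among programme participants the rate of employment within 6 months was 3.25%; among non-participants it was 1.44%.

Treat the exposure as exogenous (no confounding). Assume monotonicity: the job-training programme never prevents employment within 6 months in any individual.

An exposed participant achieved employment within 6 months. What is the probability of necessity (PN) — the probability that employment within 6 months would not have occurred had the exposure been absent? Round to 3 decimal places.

PN ≈ 0.557

p₁ = 0.0325, p₀ = 0.0144.
Under exogeneity and monotonicity, PN = (p₁ − p₀) / p₁.
PN = (0.0325 − 0.0144) / 0.0325 = 0.0181 / 0.0325 ≈ 0.5569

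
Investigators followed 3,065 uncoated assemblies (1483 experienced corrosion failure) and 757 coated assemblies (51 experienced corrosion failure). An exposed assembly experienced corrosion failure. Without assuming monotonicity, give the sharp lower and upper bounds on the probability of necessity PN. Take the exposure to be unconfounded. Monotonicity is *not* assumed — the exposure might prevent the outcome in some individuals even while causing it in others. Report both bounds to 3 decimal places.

p₁ = P(outcome | exposed) = 1483/3065 = 0.48385
p₀ = P(outcome | unexposed) = 51/757 = 0.067371
Under exogeneity alone the bounds on PN are max{0,(p₁−p₀)/p₁} ≤ PN ≤ min{1,(1−p₀)/p₁}.
  lower = (p₁ − p₀)/p₁ = 0.41648 / 0.48385 ≈ 0.8608
  upper = min{1, (1 − p₀)/p₁} = 0.93263 / 0.48385 ≈ 1.9275 → capped at 1

0.861 ≤ PN ≤ 1.000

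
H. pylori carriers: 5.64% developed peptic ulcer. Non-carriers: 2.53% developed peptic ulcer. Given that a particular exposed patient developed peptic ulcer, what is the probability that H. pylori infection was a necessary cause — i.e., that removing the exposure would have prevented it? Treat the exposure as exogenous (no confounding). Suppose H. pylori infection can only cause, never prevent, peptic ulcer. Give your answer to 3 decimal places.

p₁ = 0.0564, p₀ = 0.0253.
Under exogeneity and monotonicity, PN = (p₁ − p₀) / p₁.
PN = (0.0564 − 0.0253) / 0.0564 = 0.0311 / 0.0564 ≈ 0.5514

PN ≈ 0.551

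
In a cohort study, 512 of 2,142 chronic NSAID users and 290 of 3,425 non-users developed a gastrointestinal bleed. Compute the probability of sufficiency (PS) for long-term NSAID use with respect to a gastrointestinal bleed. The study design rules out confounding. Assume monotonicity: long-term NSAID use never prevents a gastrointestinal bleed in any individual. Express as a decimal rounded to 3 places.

p₁ = P(outcome | exposed) = 512/2142 = 0.23903
p₀ = P(outcome | unexposed) = 290/3425 = 0.084672
Under exogeneity and monotonicity, PS = (p₁ − p₀) / (1 − p₀).
PS = (0.23903 − 0.084672) / (1 − 0.084672) = 0.15436 / 0.91533 ≈ 0.1686

PS ≈ 0.169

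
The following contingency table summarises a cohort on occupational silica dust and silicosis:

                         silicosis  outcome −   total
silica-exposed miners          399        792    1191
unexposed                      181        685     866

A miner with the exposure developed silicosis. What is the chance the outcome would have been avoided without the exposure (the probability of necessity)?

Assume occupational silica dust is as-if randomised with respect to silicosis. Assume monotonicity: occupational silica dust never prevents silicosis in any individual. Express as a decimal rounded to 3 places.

p₁ = P(outcome | exposed) = 399/1191 = 0.33501
p₀ = P(outcome | unexposed) = 181/866 = 0.20901
Under exogeneity and monotonicity, PN = (p₁ − p₀)/p₁.
PN = (0.33501 − 0.20901) / 0.33501 ≈ 0.3761

PN ≈ 0.376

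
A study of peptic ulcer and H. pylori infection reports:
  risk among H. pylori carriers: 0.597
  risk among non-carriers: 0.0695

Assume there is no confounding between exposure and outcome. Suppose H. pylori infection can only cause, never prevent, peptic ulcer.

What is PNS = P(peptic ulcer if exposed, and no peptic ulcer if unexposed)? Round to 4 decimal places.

PNS ≈ 0.5275

Let p₁ = 0.597, p₀ = 0.0695.
Under exogeneity and monotonicity, PNS = p₁ − p₀.
PNS = 0.597 − 0.0695 = 0.5275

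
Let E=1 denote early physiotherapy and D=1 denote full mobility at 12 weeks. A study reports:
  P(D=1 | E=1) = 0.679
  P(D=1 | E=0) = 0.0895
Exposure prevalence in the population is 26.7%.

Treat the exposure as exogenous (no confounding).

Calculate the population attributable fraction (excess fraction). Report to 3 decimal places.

Let p₁ = 0.679, p₀ = 0.0895.
Overall risk P(Y=1) = π·p₁ + (1−π)·p₀ = 0.267×0.679 + 0.733×0.0895 = 0.2469.
Under exogeneity, PAF = [P(Y=1) − p₀] / P(Y=1).
PAF = (0.2469 − 0.0895) / 0.2469 ≈ 0.6375

PAF ≈ 0.637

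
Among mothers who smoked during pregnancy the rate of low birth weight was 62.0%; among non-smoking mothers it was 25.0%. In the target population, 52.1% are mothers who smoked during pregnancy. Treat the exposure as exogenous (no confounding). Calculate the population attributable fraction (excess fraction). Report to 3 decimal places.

PAF ≈ 0.435

p₁ = 0.62, p₀ = 0.25.
Overall risk P(Y=1) = π·p₁ + (1−π)·p₀ = 0.521×0.62 + 0.479×0.25 = 0.44277.
Under exogeneity, PAF = [P(Y=1) − p₀] / P(Y=1).
PAF = (0.44277 − 0.25) / 0.44277 ≈ 0.4354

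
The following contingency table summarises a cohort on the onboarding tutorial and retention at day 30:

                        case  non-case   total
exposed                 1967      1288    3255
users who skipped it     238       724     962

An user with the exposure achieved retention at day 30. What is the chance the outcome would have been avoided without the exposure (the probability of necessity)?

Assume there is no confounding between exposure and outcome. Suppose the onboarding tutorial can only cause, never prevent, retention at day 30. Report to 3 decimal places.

PN ≈ 0.591

p₁ = P(outcome | exposed) = 1967/3255 = 0.6043
p₀ = P(outcome | unexposed) = 238/962 = 0.2474
Under exogeneity and monotonicity, PN = (p₁ − p₀)/p₁.
PN = (0.6043 − 0.2474) / 0.6043 ≈ 0.5906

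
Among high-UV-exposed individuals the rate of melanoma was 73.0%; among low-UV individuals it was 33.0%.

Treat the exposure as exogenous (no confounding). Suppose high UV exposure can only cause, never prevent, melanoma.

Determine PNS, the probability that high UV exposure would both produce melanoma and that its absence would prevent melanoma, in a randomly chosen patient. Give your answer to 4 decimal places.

p₁ = 0.73, p₀ = 0.33.
Under exogeneity and monotonicity, PNS = p₁ − p₀.
PNS = 0.73 − 0.33 = 0.4

PNS ≈ 0.4000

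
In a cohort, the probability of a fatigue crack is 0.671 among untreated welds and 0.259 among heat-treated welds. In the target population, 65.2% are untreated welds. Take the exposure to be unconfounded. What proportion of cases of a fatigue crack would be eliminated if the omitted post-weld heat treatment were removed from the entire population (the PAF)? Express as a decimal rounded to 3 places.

Let p₁ = 0.671, p₀ = 0.259.
Overall risk P(Y=1) = π·p₁ + (1−π)·p₀ = 0.652×0.671 + 0.348×0.259 = 0.52762.
Under exogeneity, PAF = [P(Y=1) − p₀] / P(Y=1).
PAF = (0.52762 − 0.259) / 0.52762 ≈ 0.5091

PAF ≈ 0.509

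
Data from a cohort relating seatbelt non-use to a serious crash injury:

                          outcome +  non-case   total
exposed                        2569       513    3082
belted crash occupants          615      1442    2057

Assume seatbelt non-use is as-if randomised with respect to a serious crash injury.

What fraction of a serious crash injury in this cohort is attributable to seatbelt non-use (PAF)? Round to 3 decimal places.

p₁ = P(outcome | exposed) = 2569/3082 = 0.83355
p₀ = P(outcome | unexposed) = 615/2057 = 0.29898
Exposure prevalence π = 3082/5139 = 0.59973; overall risk P(Y=1) = 0.61958.
Under exogeneity, PAF = [P(Y=1) − p₀]/P(Y=1).
PAF = (0.61958 − 0.29898) / 0.61958 ≈ 0.5174

PAF ≈ 0.517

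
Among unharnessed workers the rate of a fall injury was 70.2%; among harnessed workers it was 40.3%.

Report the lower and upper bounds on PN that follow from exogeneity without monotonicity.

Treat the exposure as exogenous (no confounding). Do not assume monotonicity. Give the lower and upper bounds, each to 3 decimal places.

p₁ = 0.702, p₀ = 0.403.
Under exogeneity alone the bounds on PN are max{0,(p₁−p₀)/p₁} ≤ PN ≤ min{1,(1−p₀)/p₁}.
  lower = (p₁ − p₀)/p₁ = 0.299 / 0.702 ≈ 0.4259
  upper = min{1, (1 − p₀)/p₁} = 0.597 / 0.702 ≈ 0.8504

0.426 ≤ PN ≤ 0.850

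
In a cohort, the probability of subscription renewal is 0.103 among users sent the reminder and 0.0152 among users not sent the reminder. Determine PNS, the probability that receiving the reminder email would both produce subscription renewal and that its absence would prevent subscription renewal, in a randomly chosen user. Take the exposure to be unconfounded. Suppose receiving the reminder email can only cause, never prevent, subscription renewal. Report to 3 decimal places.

PNS ≈ 0.088

Let p₁ = 0.103, p₀ = 0.0152.
Under exogeneity and monotonicity, PNS = p₁ − p₀.
PNS = 0.103 − 0.0152 = 0.0878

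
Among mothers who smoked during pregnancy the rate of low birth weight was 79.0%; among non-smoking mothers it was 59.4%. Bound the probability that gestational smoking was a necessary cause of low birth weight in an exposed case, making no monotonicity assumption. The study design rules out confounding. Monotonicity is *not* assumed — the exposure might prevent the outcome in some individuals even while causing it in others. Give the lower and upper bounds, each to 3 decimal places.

p₁ = 0.79, p₀ = 0.594.
Under exogeneity alone the bounds on PN are max{0,(p₁−p₀)/p₁} ≤ PN ≤ min{1,(1−p₀)/p₁}.
  lower = (p₁ − p₀)/p₁ = 0.196 / 0.79 ≈ 0.2481
  upper = min{1, (1 − p₀)/p₁} = 0.406 / 0.79 ≈ 0.5139

0.248 ≤ PN ≤ 0.514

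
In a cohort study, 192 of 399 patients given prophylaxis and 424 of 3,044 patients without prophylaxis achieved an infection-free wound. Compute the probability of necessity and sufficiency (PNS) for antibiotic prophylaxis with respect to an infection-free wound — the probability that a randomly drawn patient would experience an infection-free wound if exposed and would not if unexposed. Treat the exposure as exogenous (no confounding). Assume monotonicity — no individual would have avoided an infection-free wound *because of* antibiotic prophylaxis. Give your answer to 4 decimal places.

PNS ≈ 0.3419

p₁ = P(outcome | exposed) = 192/399 = 0.4812
p₀ = P(outcome | unexposed) = 424/3044 = 0.13929
Under exogeneity and monotonicity, PNS = p₁ − p₀.
PNS = 0.4812 − 0.13929 = 0.34191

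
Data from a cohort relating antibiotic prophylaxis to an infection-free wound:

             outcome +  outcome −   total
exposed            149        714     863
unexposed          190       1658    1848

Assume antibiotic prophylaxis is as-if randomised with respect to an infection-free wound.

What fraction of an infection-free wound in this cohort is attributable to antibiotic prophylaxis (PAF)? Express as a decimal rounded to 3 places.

p₁ = P(outcome | exposed) = 149/863 = 0.17265
p₀ = P(outcome | unexposed) = 190/1848 = 0.10281
Exposure prevalence π = 863/2711 = 0.31833; overall risk P(Y=1) = 0.12505.
Under exogeneity, PAF = [P(Y=1) − p₀]/P(Y=1).
PAF = (0.12505 − 0.10281) / 0.12505 ≈ 0.1778

PAF ≈ 0.178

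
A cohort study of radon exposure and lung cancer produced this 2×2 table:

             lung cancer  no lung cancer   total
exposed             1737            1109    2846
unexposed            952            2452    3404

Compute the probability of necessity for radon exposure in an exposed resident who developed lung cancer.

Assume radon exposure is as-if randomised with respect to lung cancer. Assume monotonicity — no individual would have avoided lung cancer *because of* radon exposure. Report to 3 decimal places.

PN ≈ 0.542

p₁ = P(outcome | exposed) = 1737/2846 = 0.61033
p₀ = P(outcome | unexposed) = 952/3404 = 0.27967
Under exogeneity and monotonicity, PN = (p₁ − p₀) / p₁.
PN = (0.61033 − 0.27967) / 0.61033 = 0.33066 / 0.61033 ≈ 0.5418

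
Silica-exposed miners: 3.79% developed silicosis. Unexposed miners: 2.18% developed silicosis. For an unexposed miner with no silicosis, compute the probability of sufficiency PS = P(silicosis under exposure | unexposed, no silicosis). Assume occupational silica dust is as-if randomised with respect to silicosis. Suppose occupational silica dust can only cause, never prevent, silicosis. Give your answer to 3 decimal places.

PS ≈ 0.016

p₁ = 0.0379, p₀ = 0.0218.
Under exogeneity and monotonicity, PS = (p₁ − p₀) / (1 − p₀).
PS = (0.0379 − 0.0218) / (1 − 0.0218) = 0.0161 / 0.9782 ≈ 0.0165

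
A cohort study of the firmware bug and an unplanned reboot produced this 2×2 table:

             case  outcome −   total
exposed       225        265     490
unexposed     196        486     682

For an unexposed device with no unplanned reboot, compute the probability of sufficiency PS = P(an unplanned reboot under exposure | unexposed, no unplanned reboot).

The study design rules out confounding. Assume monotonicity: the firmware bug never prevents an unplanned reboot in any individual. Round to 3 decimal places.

p₁ = P(outcome | exposed) = 225/490 = 0.45918
p₀ = P(outcome | unexposed) = 196/682 = 0.28739
Under exogeneity and monotonicity, PS = (p₁ − p₀)/(1 − p₀).
PS = (0.45918 − 0.28739) / 0.71261 ≈ 0.2411

PS ≈ 0.241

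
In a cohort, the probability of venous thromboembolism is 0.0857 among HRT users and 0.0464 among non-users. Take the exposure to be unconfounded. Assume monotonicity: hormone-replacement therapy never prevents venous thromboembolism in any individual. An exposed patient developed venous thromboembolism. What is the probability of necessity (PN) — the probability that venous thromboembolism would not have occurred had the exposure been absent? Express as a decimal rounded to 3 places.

Let p₁ = 0.0857, p₀ = 0.0464.
Under exogeneity and monotonicity, PN = (p₁ − p₀) / p₁.
PN = (0.0857 − 0.0464) / 0.0857 = 0.0393 / 0.0857 ≈ 0.4586

PN ≈ 0.459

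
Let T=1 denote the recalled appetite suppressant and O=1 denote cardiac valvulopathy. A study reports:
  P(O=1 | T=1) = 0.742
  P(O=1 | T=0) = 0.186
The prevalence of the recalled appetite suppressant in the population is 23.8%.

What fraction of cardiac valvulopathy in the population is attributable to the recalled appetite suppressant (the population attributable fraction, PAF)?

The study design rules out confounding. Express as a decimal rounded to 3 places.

PAF ≈ 0.416

Let p₁ = 0.742, p₀ = 0.186.
Overall risk P(Y=1) = π·p₁ + (1−π)·p₀ = 0.238×0.742 + 0.762×0.186 = 0.31833.
Under exogeneity, PAF = [P(Y=1) − p₀] / P(Y=1).
PAF = (0.31833 − 0.186) / 0.31833 ≈ 0.4157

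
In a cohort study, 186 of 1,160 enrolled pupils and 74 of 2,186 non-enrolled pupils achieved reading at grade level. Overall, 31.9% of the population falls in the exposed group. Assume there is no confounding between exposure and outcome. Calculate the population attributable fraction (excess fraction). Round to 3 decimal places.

p₁ = P(outcome | exposed) = 186/1160 = 0.16034
p₀ = P(outcome | unexposed) = 74/2186 = 0.033852
Overall risk P(Y=1) = π·p₁ + (1−π)·p₀ = 0.319×0.16034 + 0.681×0.033852 = 0.074203.
Under exogeneity, PAF = [P(Y=1) − p₀] / P(Y=1).
PAF = (0.074203 − 0.033852) / 0.074203 ≈ 0.5438

PAF ≈ 0.544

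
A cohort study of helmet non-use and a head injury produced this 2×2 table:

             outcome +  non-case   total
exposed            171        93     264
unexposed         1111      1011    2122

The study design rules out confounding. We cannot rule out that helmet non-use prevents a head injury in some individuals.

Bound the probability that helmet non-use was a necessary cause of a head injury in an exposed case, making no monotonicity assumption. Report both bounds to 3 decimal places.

0.192 ≤ PN ≤ 0.736

p₁ = P(outcome | exposed) = 171/264 = 0.64773
p₀ = P(outcome | unexposed) = 1111/2122 = 0.52356
Under exogeneity alone the bounds on PN are max{0,(p₁−p₀)/p₁} ≤ PN ≤ min{1,(1−p₀)/p₁}.
  lower = (p₁ − p₀)/p₁ = 0.12416 / 0.64773 ≈ 0.1917
  upper = min{1, (1 − p₀)/p₁} = 0.47644 / 0.64773 ≈ 0.7356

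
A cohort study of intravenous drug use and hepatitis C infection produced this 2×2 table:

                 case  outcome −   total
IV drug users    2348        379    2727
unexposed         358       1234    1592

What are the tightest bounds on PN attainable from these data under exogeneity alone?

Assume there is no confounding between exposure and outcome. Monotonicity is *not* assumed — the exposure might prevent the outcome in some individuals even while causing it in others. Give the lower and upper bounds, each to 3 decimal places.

0.739 ≤ PN ≤ 0.900

p₁ = P(outcome | exposed) = 2348/2727 = 0.86102
p₀ = P(outcome | unexposed) = 358/1592 = 0.22487
Under exogeneity alone the bounds on PN are max{0,(p₁−p₀)/p₁} ≤ PN ≤ min{1,(1−p₀)/p₁}.
  lower = (p₁ − p₀)/p₁ = 0.63615 / 0.86102 ≈ 0.7388
  upper = min{1, (1 − p₀)/p₁} = 0.77513 / 0.86102 ≈ 0.9002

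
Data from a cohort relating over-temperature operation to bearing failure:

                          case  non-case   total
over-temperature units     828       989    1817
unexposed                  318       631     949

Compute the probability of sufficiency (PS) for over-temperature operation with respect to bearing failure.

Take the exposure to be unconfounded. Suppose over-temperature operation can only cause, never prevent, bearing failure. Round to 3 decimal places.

p₁ = P(outcome | exposed) = 828/1817 = 0.4557
p₀ = P(outcome | unexposed) = 318/949 = 0.33509
Under exogeneity and monotonicity, PS = (p₁ − p₀)/(1 − p₀).
PS = (0.4557 − 0.33509) / 0.66491 ≈ 0.1814

PS ≈ 0.181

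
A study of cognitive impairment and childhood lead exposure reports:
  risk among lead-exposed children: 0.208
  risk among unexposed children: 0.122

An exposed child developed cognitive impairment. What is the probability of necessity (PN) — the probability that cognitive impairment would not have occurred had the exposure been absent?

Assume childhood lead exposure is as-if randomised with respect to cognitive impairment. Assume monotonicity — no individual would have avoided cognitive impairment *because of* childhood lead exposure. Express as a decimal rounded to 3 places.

PN ≈ 0.413

Let p₁ = 0.208, p₀ = 0.122.
Under exogeneity and monotonicity, PN = (p₁ − p₀) / p₁.
PN = (0.208 − 0.122) / 0.208 = 0.086 / 0.208 ≈ 0.4135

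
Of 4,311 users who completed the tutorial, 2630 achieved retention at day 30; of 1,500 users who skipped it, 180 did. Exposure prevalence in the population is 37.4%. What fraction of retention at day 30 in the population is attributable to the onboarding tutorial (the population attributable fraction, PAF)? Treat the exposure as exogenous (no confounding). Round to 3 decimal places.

PAF ≈ 0.604

p₁ = P(outcome | exposed) = 2630/4311 = 0.61007
p₀ = P(outcome | unexposed) = 180/1500 = 0.12
Overall risk P(Y=1) = π·p₁ + (1−π)·p₀ = 0.374×0.61007 + 0.626×0.12 = 0.30329.
Under exogeneity, PAF = [P(Y=1) − p₀] / P(Y=1).
PAF = (0.30329 − 0.12) / 0.30329 ≈ 0.6043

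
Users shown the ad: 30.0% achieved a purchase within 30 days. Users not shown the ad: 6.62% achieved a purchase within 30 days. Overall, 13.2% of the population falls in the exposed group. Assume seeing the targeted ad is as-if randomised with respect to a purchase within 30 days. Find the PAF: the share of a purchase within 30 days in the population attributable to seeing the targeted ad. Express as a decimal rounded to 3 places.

p₁ = 0.3, p₀ = 0.0662.
Overall risk P(Y=1) = π·p₁ + (1−π)·p₀ = 0.132×0.3 + 0.868×0.0662 = 0.097062.
Under exogeneity, PAF = [P(Y=1) − p₀] / P(Y=1).
PAF = (0.097062 − 0.0662) / 0.097062 ≈ 0.3180

PAF ≈ 0.318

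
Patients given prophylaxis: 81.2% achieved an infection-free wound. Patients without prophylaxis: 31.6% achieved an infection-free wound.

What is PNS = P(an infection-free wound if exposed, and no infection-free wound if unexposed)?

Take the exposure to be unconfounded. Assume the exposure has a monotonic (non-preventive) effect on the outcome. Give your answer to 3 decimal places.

p₁ = 0.812, p₀ = 0.316.
Under exogeneity and monotonicity, PNS = p₁ − p₀.
PNS = 0.812 − 0.316 = 0.496

PNS ≈ 0.496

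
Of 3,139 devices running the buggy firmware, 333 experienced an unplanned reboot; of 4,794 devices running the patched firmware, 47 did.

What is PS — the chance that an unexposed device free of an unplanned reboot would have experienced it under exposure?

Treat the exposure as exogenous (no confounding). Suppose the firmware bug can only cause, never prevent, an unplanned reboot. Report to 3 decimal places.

PS ≈ 0.097

p₁ = P(outcome | exposed) = 333/3139 = 0.10608
p₀ = P(outcome | unexposed) = 47/4794 = 0.0098039
Under exogeneity and monotonicity, PS = (p₁ − p₀) / (1 − p₀).
PS = (0.10608 − 0.0098039) / (1 − 0.0098039) = 0.096281 / 0.9902 ≈ 0.0972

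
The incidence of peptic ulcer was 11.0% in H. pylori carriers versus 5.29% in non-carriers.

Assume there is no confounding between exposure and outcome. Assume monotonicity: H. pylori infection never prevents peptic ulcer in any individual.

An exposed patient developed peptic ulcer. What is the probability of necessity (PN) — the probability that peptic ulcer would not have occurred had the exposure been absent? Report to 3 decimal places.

PN ≈ 0.519

p₁ = 0.11, p₀ = 0.0529.
Under exogeneity and monotonicity, PN = (p₁ − p₀) / p₁.
PN = (0.11 − 0.0529) / 0.11 = 0.0571 / 0.11 ≈ 0.5191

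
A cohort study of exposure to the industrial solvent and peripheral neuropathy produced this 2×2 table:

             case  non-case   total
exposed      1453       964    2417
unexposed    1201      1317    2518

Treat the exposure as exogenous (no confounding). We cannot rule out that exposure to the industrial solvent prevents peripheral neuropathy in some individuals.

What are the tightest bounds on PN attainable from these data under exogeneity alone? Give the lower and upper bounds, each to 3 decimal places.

0.207 ≤ PN ≤ 0.870

p₁ = P(outcome | exposed) = 1453/2417 = 0.60116
p₀ = P(outcome | unexposed) = 1201/2518 = 0.47697
Under exogeneity alone the bounds on PN are max{0,(p₁−p₀)/p₁} ≤ PN ≤ min{1,(1−p₀)/p₁}.
  lower = (p₁ − p₀)/p₁ = 0.12419 / 0.60116 ≈ 0.2066
  upper = min{1, (1 − p₀)/p₁} = 0.52303 / 0.60116 ≈ 0.8700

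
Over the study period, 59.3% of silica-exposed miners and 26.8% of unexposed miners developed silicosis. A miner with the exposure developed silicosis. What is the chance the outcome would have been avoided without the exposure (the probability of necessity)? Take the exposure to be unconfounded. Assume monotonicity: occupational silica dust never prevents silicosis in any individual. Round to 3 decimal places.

p₁ = 0.593, p₀ = 0.268.
Under exogeneity and monotonicity, PN = (p₁ − p₀) / p₁.
PN = (0.593 − 0.268) / 0.593 = 0.325 / 0.593 ≈ 0.5481

PN ≈ 0.548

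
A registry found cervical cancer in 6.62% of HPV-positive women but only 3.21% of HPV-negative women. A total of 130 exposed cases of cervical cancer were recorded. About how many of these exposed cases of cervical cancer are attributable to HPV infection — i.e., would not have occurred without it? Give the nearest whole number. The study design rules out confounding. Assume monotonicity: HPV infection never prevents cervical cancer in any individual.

about 67 cases

p₁ = 0.0662, p₀ = 0.0321.
PN = (p₁ − p₀)/p₁ = (0.0662 − 0.0321) / 0.0662 ≈ 0.51511.
Attributable cases ≈ PN × (exposed cases) = 0.51511 × 130 ≈ 66.96.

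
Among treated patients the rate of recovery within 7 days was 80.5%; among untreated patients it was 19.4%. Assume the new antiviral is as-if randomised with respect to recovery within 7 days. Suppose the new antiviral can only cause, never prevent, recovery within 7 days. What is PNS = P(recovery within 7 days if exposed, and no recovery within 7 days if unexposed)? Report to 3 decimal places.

PNS ≈ 0.611

p₁ = 0.805, p₀ = 0.194.
Under exogeneity and monotonicity, PNS = p₁ − p₀.
PNS = 0.805 − 0.194 = 0.611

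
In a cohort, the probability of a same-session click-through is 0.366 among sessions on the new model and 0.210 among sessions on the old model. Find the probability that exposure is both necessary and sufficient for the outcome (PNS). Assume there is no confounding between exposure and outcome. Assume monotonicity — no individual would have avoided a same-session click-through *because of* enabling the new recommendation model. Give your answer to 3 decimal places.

Let p₁ = 0.366, p₀ = 0.21.
Under exogeneity and monotonicity, PNS = p₁ − p₀.
PNS = 0.366 − 0.21 = 0.156

PNS ≈ 0.156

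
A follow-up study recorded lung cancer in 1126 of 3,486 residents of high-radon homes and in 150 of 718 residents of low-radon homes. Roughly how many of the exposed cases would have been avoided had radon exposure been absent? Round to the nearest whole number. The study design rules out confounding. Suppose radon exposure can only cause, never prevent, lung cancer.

p₁ = P(outcome | exposed) = 1126/3486 = 0.32301
p₀ = P(outcome | unexposed) = 150/718 = 0.20891
PN = (p₁ − p₀)/p₁ = (0.32301 − 0.20891) / 0.32301 ≈ 0.35322.
Attributable cases ≈ PN × (exposed cases) = 0.35322 × 1126 ≈ 397.73.

about 398 cases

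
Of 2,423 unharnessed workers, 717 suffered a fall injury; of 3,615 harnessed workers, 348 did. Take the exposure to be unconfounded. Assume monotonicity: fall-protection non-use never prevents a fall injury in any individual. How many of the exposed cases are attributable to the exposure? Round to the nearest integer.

about 484 cases

p₁ = P(outcome | exposed) = 717/2423 = 0.29591
p₀ = P(outcome | unexposed) = 348/3615 = 0.096266
PN = (p₁ − p₀)/p₁ = (0.29591 − 0.096266) / 0.29591 ≈ 0.67468.
Attributable cases ≈ PN × (exposed cases) = 0.67468 × 717 ≈ 483.75.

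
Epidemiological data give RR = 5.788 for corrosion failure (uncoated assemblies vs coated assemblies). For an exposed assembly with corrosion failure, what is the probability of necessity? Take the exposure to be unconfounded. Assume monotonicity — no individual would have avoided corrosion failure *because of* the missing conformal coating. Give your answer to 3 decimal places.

PN ≈ 0.827

Under exogeneity and monotonicity, PN = (RR − 1) / RR = 1 − 1/RR.
PN = (5.788 − 1) / 5.788 = 4.788 / 5.788 ≈ 0.8272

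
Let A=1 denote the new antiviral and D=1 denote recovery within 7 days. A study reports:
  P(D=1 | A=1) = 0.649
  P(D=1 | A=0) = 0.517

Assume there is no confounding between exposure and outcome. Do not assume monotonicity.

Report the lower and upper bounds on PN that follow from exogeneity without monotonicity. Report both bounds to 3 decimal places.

0.203 ≤ PN ≤ 0.744

Let p₁ = 0.649, p₀ = 0.517.
Under exogeneity alone the bounds on PN are max{0,(p₁−p₀)/p₁} ≤ PN ≤ min{1,(1−p₀)/p₁}.
  lower = (p₁ − p₀)/p₁ = 0.132 / 0.649 ≈ 0.2034
  upper = min{1, (1 − p₀)/p₁} = 0.483 / 0.649 ≈ 0.7442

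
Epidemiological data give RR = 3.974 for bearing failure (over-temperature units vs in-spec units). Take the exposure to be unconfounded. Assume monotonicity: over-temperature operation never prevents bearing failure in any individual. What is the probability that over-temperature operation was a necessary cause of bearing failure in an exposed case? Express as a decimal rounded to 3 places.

Under exogeneity and monotonicity, PN = (RR − 1) / RR = 1 − 1/RR.
PN = (3.974 − 1) / 3.974 = 2.974 / 3.974 ≈ 0.7484

PN ≈ 0.748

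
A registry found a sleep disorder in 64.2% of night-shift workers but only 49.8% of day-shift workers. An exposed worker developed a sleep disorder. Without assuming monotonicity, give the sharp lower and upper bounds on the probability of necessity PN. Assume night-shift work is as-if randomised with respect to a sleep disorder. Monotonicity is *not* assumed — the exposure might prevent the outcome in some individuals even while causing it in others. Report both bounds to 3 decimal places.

0.224 ≤ PN ≤ 0.782

p₁ = 0.642, p₀ = 0.498.
Under exogeneity alone the bounds on PN are max{0,(p₁−p₀)/p₁} ≤ PN ≤ min{1,(1−p₀)/p₁}.
  lower = (p₁ − p₀)/p₁ = 0.144 / 0.642 ≈ 0.2243
  upper = min{1, (1 − p₀)/p₁} = 0.502 / 0.642 ≈ 0.7819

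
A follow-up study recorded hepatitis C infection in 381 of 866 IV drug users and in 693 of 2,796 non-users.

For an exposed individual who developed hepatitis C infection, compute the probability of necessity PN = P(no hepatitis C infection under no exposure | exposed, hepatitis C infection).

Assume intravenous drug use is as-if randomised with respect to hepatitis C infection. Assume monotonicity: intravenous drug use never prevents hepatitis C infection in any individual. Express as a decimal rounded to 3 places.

PN ≈ 0.437

p₁ = P(outcome | exposed) = 381/866 = 0.43995
p₀ = P(outcome | unexposed) = 693/2796 = 0.24785
Under exogeneity and monotonicity, PN = (p₁ − p₀) / p₁.
PN = (0.43995 − 0.24785) / 0.43995 = 0.1921 / 0.43995 ≈ 0.4366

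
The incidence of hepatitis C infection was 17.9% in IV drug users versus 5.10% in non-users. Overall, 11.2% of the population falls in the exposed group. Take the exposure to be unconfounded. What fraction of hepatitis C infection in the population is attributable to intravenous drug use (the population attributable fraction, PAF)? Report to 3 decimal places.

PAF ≈ 0.219

p₁ = 0.179, p₀ = 0.051.
Overall risk P(Y=1) = π·p₁ + (1−π)·p₀ = 0.112×0.179 + 0.888×0.051 = 0.065336.
Under exogeneity, PAF = [P(Y=1) − p₀] / P(Y=1).
PAF = (0.065336 − 0.051) / 0.065336 ≈ 0.2194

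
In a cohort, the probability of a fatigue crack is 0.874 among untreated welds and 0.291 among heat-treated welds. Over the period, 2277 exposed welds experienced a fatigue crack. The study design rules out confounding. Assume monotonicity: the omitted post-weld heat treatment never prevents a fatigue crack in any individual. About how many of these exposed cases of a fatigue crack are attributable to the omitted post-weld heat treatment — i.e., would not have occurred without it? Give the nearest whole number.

about 1519 cases

Let p₁ = 0.874, p₀ = 0.291.
PN = (p₁ − p₀)/p₁ = (0.874 − 0.291) / 0.874 ≈ 0.66705.
Attributable cases ≈ PN × (exposed cases) = 0.66705 × 2277 ≈ 1518.87.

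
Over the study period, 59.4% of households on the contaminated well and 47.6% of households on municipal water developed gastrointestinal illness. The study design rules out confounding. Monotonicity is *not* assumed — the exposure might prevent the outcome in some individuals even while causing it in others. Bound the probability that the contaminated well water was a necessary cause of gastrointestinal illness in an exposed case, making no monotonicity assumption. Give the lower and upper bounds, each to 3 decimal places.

p₁ = 0.594, p₀ = 0.476.
Under exogeneity alone the bounds on PN are max{0,(p₁−p₀)/p₁} ≤ PN ≤ min{1,(1−p₀)/p₁}.
  lower = (p₁ − p₀)/p₁ = 0.118 / 0.594 ≈ 0.1987
  upper = min{1, (1 − p₀)/p₁} = 0.524 / 0.594 ≈ 0.8822

0.199 ≤ PN ≤ 0.882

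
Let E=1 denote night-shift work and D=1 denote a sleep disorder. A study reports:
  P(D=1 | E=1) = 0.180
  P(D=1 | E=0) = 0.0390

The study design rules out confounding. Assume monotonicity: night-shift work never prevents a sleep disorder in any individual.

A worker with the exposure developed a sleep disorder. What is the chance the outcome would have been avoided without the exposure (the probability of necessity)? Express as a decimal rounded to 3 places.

PN ≈ 0.783

Let p₁ = 0.18, p₀ = 0.039.
Under exogeneity and monotonicity, PN = (p₁ − p₀) / p₁.
PN = (0.18 − 0.039) / 0.18 = 0.141 / 0.18 ≈ 0.7833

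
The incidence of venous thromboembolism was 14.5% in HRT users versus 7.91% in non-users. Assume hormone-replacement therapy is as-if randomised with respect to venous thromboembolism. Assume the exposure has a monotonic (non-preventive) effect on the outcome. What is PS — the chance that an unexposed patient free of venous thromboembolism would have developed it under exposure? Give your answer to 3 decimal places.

PS ≈ 0.072

p₁ = 0.145, p₀ = 0.0791.
Under exogeneity and monotonicity, PS = (p₁ − p₀) / (1 − p₀).
PS = (0.145 − 0.0791) / (1 − 0.0791) = 0.0659 / 0.9209 ≈ 0.0716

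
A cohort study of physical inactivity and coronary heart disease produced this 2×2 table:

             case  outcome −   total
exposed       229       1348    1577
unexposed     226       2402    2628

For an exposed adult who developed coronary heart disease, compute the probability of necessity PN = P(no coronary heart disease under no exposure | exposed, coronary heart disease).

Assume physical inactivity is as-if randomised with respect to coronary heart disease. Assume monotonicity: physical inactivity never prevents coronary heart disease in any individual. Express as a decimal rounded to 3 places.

p₁ = P(outcome | exposed) = 229/1577 = 0.14521
p₀ = P(outcome | unexposed) = 226/2628 = 0.085997
Under exogeneity and monotonicity, PN = (p₁ − p₀) / p₁.
PN = (0.14521 − 0.085997) / 0.14521 = 0.059215 / 0.14521 ≈ 0.4078

PN ≈ 0.408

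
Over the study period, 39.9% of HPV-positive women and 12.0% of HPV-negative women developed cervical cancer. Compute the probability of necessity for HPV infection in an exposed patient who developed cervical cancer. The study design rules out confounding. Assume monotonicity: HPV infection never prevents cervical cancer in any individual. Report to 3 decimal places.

PN ≈ 0.699

p₁ = 0.399, p₀ = 0.12.
Under exogeneity and monotonicity, PN = (p₁ − p₀) / p₁.
PN = (0.399 − 0.12) / 0.399 = 0.279 / 0.399 ≈ 0.6992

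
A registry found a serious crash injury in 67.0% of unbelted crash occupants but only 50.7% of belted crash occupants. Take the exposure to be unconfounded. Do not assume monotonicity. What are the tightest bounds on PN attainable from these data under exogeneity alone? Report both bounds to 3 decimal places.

p₁ = 0.67, p₀ = 0.507.
Under exogeneity alone the bounds on PN are max{0,(p₁−p₀)/p₁} ≤ PN ≤ min{1,(1−p₀)/p₁}.
  lower = (p₁ − p₀)/p₁ = 0.163 / 0.67 ≈ 0.2433
  upper = min{1, (1 − p₀)/p₁} = 0.493 / 0.67 ≈ 0.7358

0.243 ≤ PN ≤ 0.736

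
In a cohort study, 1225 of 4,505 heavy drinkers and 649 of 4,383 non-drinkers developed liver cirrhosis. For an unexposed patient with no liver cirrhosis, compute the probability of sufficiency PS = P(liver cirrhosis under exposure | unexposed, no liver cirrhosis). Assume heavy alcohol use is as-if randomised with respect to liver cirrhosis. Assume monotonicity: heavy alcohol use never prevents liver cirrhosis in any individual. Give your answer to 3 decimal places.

p₁ = P(outcome | exposed) = 1225/4505 = 0.27192
p₀ = P(outcome | unexposed) = 649/4383 = 0.14807
Under exogeneity and monotonicity, PS = (p₁ − p₀) / (1 − p₀).
PS = (0.27192 − 0.14807) / (1 − 0.14807) = 0.12385 / 0.85193 ≈ 0.1454

PS ≈ 0.145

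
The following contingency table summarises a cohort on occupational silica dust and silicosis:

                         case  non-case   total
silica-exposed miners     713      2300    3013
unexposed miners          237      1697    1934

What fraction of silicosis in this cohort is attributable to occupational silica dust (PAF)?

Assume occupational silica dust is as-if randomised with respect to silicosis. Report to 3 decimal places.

p₁ = P(outcome | exposed) = 713/3013 = 0.23664
p₀ = P(outcome | unexposed) = 237/1934 = 0.12254
Exposure prevalence π = 3013/4947 = 0.60906; overall risk P(Y=1) = 0.19204.
Under exogeneity, PAF = [P(Y=1) − p₀]/P(Y=1).
PAF = (0.19204 − 0.12254) / 0.19204 ≈ 0.3619

PAF ≈ 0.362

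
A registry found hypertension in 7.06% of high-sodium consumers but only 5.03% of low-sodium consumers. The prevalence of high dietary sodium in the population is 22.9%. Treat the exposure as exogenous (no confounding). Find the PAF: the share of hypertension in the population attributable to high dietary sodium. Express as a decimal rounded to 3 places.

PAF ≈ 0.085

p₁ = 0.0706, p₀ = 0.0503.
Overall risk P(Y=1) = π·p₁ + (1−π)·p₀ = 0.229×0.0706 + 0.771×0.0503 = 0.054949.
Under exogeneity, PAF = [P(Y=1) − p₀] / P(Y=1).
PAF = (0.054949 − 0.0503) / 0.054949 ≈ 0.0846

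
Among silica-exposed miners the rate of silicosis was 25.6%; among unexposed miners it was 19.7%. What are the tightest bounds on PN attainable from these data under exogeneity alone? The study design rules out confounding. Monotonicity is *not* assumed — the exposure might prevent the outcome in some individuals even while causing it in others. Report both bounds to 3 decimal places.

0.230 ≤ PN ≤ 1.000

p₁ = 0.256, p₀ = 0.197.
Under exogeneity alone the bounds on PN are max{0,(p₁−p₀)/p₁} ≤ PN ≤ min{1,(1−p₀)/p₁}.
  lower = (p₁ − p₀)/p₁ = 0.059 / 0.256 ≈ 0.2305
  upper = min{1, (1 − p₀)/p₁} = 0.803 / 0.256 ≈ 3.1367 → capped at 1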